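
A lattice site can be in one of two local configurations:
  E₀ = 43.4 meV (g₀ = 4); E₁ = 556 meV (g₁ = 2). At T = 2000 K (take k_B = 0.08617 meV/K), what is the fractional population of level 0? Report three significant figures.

k_BT = 0.08617 × 2000 K = 172.34 meV.
Eᵢ/kT = 0.25183, 3.2262.
Z = Σ gᵢe^(−Eᵢ/kT) = 4·e^(−0.25183) + 2·e^(−3.2262) = 3.1095 + 0.079416 = 3.1889.
P₀ = g₀ e^(−E₀/kT) / Z = 3.1095/3.1889 = 0.975.

0.975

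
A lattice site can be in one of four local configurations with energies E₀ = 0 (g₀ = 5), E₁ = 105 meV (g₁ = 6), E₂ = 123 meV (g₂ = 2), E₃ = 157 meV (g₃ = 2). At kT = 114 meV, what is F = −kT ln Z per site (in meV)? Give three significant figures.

Eᵢ/kT = 0, 0.92105, 1.0789, 1.3772.
Z = Σ gᵢe^(−Eᵢ/kT) = 5·e^(−0) + 6·e^(−0.92105) + 2·e^(−1.0789) + 2·e^(−1.3772) = 5.0000 + 2.3886 + 0.67994 + 0.50457 = 8.5731.
F = −kT ln Z = −114 × ln(8.5731) = −114 × 2.1486 = -245 meV.

-245 meV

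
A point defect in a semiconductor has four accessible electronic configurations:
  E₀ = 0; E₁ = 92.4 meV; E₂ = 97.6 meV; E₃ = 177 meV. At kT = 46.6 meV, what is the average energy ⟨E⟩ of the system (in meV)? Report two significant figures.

22 meV

Eᵢ/kT = 0, 1.983, 2.094, 3.798.
Z = Σ e^(−Eᵢ/kT) = e^(−0) + e^(−1.983) + e^(−2.094) + e^(−3.798) = 1.000 + 0.1377 + 0.1232 + 0.02242 = 1.283.
⟨E⟩ = Σ Eᵢ e^(−Eᵢ/kT) / Z = (0·1.000 + 92.4·0.1377 + 97.6·0.1232 + 177·0.02242) / 1.283 = 22 meV.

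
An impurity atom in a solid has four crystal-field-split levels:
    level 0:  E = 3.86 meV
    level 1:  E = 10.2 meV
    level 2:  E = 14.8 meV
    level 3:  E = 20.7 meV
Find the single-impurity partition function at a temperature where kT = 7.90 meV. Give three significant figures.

Eᵢ/kT = 0.48861, 1.2911, 1.8734, 2.6203.
Z = Σ e^(−Eᵢ/kT) = e^(−0.48861) + e^(−1.2911) + e^(−1.8734) + e^(−2.6203) = 0.61348 + 0.27497 + 0.15360 + 0.072781 = 1.1148.

Z = 1.11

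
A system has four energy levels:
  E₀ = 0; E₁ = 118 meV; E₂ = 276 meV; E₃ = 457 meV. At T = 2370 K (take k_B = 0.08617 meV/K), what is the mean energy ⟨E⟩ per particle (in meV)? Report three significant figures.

96.8 meV

k_BT = 0.08617 × 2370 K = 204.22 meV.
Eᵢ/kT = 0, 0.57781, 1.3515, 2.2378.
Z = Σ e^(−Eᵢ/kT) = e^(−0) + e^(−0.57781) + e^(−1.3515) + e^(−2.2378) = 1.0000 + 0.56113 + 0.25885 + 0.10669 = 1.9267.
⟨E⟩ = Σ Eᵢ e^(−Eᵢ/kT) / Z = (0·1.0000 + 118·0.56113 + 276·0.25885 + 457·0.10669) / 1.9267 = 96.8 meV.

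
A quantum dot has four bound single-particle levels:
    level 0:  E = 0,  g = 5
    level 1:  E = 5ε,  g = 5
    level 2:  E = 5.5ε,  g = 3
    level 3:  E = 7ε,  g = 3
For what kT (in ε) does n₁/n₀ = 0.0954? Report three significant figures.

2.13 ε

n₁/n₀ = (g₁/g₀) exp[−(E₁−E₀)/kT] = 0.0954.
⇒ (E₁−E₀)/kT = ln((5/5)/0.0954) = ln(10.482) = 2.3497.
kT = 5ε / 2.3497 = 2.13 ε.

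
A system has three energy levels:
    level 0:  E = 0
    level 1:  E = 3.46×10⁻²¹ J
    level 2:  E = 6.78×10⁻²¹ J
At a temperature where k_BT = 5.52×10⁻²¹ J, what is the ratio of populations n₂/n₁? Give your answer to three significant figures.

0.548

n₂/n₁ = exp[−(E₂−E₁)/kT] = exp(−(3.32 ×10⁻²¹ J)/(5.52 ×10⁻²¹ J)) = exp(-0.60145) = 0.548.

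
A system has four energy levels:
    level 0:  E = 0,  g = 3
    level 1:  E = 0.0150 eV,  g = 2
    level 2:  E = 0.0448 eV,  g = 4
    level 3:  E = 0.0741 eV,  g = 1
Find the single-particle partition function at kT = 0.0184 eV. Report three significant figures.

Z = 4.25

Eᵢ/kT = 0, 0.81522, 2.4348, 4.0272.
Z = Σ gᵢe^(−Eᵢ/kT) = 3·e^(−0) + 2·e^(−0.81522) + 4·e^(−2.4348) + 1·e^(−4.0272) = 3.0000 + 0.88508 + 0.35046 + 0.017824 = 4.2534.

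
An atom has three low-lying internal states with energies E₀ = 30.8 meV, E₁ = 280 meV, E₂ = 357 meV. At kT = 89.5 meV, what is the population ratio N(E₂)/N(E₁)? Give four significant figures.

n₂/n₁ = exp[−(E₂−E₁)/kT] = exp(−(77 meV)/(89.5 meV)) = exp(-0.860335) = 0.4230.

0.4230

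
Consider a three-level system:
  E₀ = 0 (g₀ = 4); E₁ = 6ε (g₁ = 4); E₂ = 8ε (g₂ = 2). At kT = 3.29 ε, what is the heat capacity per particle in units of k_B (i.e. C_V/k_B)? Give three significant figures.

Eᵢ/kT = 0, 1.8237, 2.4316.
Z = Σ gᵢe^(−Eᵢ/kT) = 4·e^(−0) + 4·e^(−1.8237) + 2·e^(−2.4316) = 4.0000 + 0.64571 + 0.17579 = 4.8215.
⟨E⟩ = 1.0952 ε, ⟨E²⟩ = 7.1546 ε².
C_V/k_B = (⟨E²⟩ − ⟨E⟩²)/(kT)² = (7.1546 − 1.1995)/10.824 = 0.550.

0.550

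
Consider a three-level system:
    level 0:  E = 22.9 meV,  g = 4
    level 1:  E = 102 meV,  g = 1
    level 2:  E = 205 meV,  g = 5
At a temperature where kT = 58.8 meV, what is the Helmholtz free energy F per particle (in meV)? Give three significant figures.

Eᵢ/kT = 0.38946, 1.7347, 3.4864.
Z = Σ gᵢe^(−Eᵢ/kT) = 4·e^(−0.38946) + 1·e^(−1.7347) + 5·e^(−3.4864) = 2.7097 + 0.17645 + 0.15305 = 3.0392.
F = −kT ln Z = −58.8 × ln(3.0392) = −58.8 × 1.1116 = -65.4 meV.

-65.4 meV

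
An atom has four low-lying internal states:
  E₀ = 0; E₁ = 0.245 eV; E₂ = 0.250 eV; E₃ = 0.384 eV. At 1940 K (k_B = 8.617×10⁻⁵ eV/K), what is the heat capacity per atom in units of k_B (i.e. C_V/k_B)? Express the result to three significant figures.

k_BT = 8.617×10⁻⁵ × 1940 K = 0.16717 eV.
Eᵢ/kT = 0, 1.4656, 1.4955, 2.2971.
Z = Σ e^(−Eᵢ/kT) = e^(−0) + e^(−1.4656) + e^(−1.4955) + e^(−2.2971) = 1.0000 + 0.23094 + 0.22414 + 0.10055 = 1.5556.
⟨E⟩ = 0.097214 eV, ⟨E²⟩ = 0.027448 eV².
C_V/k_B = (⟨E²⟩ − ⟨E⟩²)/(kT)² = (0.027448 − 0.0094506)/0.027946 = 0.644.

0.644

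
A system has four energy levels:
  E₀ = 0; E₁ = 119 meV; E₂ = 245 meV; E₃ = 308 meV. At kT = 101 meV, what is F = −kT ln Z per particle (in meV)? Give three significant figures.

-37.1 meV

Eᵢ/kT = 0, 1.1782, 2.4257, 3.0495.
Z = Σ e^(−Eᵢ/kT) = e^(−0) + e^(−1.1782) + e^(−2.4257) + e^(−3.0495) = 1.0000 + 0.30783 + 0.088416 + 0.047383 = 1.4436.
F = −kT ln Z = −101 × ln(1.4436) = −101 × 0.36714 = -37.1 meV.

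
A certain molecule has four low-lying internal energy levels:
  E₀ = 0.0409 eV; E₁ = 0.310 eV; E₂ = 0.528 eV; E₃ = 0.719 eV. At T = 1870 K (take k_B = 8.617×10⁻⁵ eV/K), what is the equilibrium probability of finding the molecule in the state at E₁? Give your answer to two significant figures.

0.15

k_BT = 8.617×10⁻⁵ × 1870 K = 0.1611 eV.
Eᵢ/kT = 0.2539, 1.924, 3.277, 4.463.
Z = Σ e^(−Eᵢ/kT) = e^(−0.2539) + e^(−1.924) + e^(−3.277) + e^(−4.463) = 0.7758 + 0.1460 + 0.03774 + 0.01153 = 0.9711.
P₁ = e^(−E₁/kT) / Z = 0.1460/0.9711 = 0.15.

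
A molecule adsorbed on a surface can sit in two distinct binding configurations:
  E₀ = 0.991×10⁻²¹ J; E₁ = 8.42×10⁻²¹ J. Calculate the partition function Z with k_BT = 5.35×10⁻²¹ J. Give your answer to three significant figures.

Eᵢ/kT = 0.18523, 1.5738.
Z = Σ e^(−Eᵢ/kT) = e^(−0.18523) + e^(−1.5738) = 0.83091 + 0.20726 = 1.0382.

Z = 1.04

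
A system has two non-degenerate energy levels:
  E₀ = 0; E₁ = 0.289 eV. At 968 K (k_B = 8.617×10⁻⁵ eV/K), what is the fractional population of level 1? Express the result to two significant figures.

k_BT = 8.617×10⁻⁵ × 968 K = 0.08341 eV.
Eᵢ/kT = 0, 3.465.
Z = Σ e^(−Eᵢ/kT) = e^(−0) + e^(−3.465) = 1.000 + 0.03127 = 1.031.
P₁ = e^(−E₁/kT) / Z = 0.03127/1.031 = 0.030.

0.030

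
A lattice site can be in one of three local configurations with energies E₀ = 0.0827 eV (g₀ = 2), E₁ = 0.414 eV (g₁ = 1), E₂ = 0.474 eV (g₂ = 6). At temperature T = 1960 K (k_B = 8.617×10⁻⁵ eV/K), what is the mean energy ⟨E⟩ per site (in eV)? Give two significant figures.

k_BT = 8.617×10⁻⁵ × 1960 K = 0.1689 eV.
Eᵢ/kT = 0.4896, 2.451, 2.806.
Z = Σ gᵢe^(−Eᵢ/kT) = 2·e^(−0.4896) + 1·e^(−2.451) + 6·e^(−2.806) = 1.226 + 0.08621 + 0.3627 = 1.675.
⟨E⟩ = Σ Eᵢ gᵢe^(−Eᵢ/kT) / Z = (0.0827·1.226 + 0.414·0.08621 + 0.474·0.3627) / 1.675 = 0.18 eV.

0.18 eV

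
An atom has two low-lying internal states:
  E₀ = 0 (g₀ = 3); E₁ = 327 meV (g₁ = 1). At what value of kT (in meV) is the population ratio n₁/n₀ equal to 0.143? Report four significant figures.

386.4 meV

n₁/n₀ = (g₁/g₀) exp[−(E₁−E₀)/kT] = 0.143.
⇒ (E₁−E₀)/kT = ln((1/3)/0.143) = ln(2.33100) = 0.846297.
kT = 327 meV / 0.846297 = 386.4 meV.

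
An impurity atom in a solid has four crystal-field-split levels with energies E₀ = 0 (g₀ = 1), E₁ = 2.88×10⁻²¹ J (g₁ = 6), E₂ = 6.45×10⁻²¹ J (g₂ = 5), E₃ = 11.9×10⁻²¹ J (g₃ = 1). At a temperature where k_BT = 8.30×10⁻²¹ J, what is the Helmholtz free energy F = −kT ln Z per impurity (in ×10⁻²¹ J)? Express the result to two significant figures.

-17 ×10⁻²¹ J

Eᵢ/kT = 0, 0.3470, 0.7771, 1.434.
Z = Σ gᵢe^(−Eᵢ/kT) = 1·e^(−0) + 6·e^(−0.3470) + 5·e^(−0.7771) + 1·e^(−1.434) = 1.000 + 4.241 + 2.299 + 0.2384 = 7.778.
F = −kT ln Z = −8.30 × ln(7.778) = −8.30 × 2.051 = -17 ×10⁻²¹ J.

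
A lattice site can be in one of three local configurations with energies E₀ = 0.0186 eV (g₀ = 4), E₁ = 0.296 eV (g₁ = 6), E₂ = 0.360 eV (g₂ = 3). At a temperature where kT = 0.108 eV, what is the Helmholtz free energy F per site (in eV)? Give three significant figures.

Eᵢ/kT = 0.17222, 2.7407, 3.3333.
Z = Σ gᵢe^(−Eᵢ/kT) = 4·e^(−0.17222) + 6·e^(−2.7407) + 3·e^(−3.3333) = 3.3672 + 0.38715 + 0.10703 = 3.8614.
F = −kT ln Z = −0.108 × ln(3.8614) = −0.108 × 1.3510 = -0.146 eV.

-0.146 eV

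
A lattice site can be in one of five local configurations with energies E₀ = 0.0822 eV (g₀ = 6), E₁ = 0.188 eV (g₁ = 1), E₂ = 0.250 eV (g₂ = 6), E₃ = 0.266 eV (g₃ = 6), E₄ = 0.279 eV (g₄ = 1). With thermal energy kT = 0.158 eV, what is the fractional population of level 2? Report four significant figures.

0.1930

Eᵢ/kT = 0.520253, 1.18987, 1.58228, 1.68354, 1.76582.
Z = Σ gᵢe^(−Eᵢ/kT) = 6·e^(−0.520253) + 1·e^(−1.18987) + 6·e^(−1.58228) + 6·e^(−1.68354) + 1·e^(−1.76582) = 3.56622 + 0.304261 + 1.23304 + 1.11429 + 0.171046 = 6.38886.
P₂ = g₂ e^(−E₂/kT) / Z = 1.23304/6.38886 = 0.1930.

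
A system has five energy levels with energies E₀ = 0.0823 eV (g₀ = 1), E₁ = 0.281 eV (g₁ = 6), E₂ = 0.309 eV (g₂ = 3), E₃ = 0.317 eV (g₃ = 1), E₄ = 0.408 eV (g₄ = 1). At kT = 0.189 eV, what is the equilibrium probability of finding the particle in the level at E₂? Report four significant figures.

Eᵢ/kT = 0.435450, 1.48677, 1.63492, 1.67725, 2.15873.
Z = Σ gᵢe^(−Eᵢ/kT) = 1·e^(−0.435450) + 6·e^(−1.48677) + 3·e^(−1.63492) + 1·e^(−1.67725) + 1·e^(−2.15873) = 0.646973 + 1.35661 + 0.584904 + 0.186887 + 0.115472 = 2.89085.
P₂ = g₂ e^(−E₂/kT) / Z = 0.584904/2.89085 = 0.2023.

0.2023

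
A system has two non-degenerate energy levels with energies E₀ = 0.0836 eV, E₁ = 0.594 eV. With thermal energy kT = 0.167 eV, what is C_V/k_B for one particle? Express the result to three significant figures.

0.401

Eᵢ/kT = 0.50060, 3.5569.
Z = Σ e^(−Eᵢ/kT) = e^(−0.50060) + e^(−3.5569) = 0.60617 + 0.028527 = 0.63470.
⟨E⟩ = 0.10654 eV, ⟨E²⟩ = 0.022533 eV².
C_V/k_B = (⟨E²⟩ − ⟨E⟩²)/(kT)² = (0.022533 − 0.011351)/0.027889 = 0.401.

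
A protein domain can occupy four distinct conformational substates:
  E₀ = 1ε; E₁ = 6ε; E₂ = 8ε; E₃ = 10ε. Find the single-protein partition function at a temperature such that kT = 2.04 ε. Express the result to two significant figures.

Eᵢ/kT = 0.4902, 2.941, 3.922, 4.902.
Z = Σ e^(−Eᵢ/kT) = e^(−0.4902) + e^(−2.941) + e^(−3.922) + e^(−4.902) = 0.6125 + 0.05281 + 0.01980 + 0.007432 = 0.6925.

Z = 0.69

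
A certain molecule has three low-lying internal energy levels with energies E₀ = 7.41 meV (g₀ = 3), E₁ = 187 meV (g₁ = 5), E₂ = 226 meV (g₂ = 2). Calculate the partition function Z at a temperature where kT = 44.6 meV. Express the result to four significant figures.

Eᵢ/kT = 0.166143, 4.19283, 5.06726.
Z = Σ gᵢe^(−Eᵢ/kT) = 3·e^(−0.166143) + 5·e^(−4.19283) + 2·e^(−5.06726) = 2.54078 + 0.0755174 + 0.0125993 = 2.62890.

Z = 2.629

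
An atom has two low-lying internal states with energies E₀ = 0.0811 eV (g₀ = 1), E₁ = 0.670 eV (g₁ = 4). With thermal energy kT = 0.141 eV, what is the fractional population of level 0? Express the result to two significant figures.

0.94

Eᵢ/kT = 0.5752, 4.752.
Z = Σ gᵢe^(−Eᵢ/kT) = 1·e^(−0.5752) + 4·e^(−4.752) = 0.5626 + 0.03454 = 0.5971.
P₀ = g₀ e^(−E₀/kT) / Z = 0.5626/0.5971 = 0.94.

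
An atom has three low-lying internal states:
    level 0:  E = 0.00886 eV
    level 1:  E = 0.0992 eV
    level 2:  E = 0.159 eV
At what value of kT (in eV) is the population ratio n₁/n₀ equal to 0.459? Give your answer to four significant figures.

n₁/n₀ = exp[−(E₁−E₀)/kT] = 0.459.
⇒ (E₁−E₀)/kT = ln(1/0.459) = ln(2.17865) = 0.778705.
kT = 0.09034 eV / 0.778705 = 0.1160 eV.

0.1160 eV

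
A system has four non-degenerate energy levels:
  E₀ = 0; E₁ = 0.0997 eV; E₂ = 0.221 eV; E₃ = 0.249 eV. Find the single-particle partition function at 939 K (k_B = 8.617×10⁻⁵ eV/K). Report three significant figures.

Z = 1.40

k_BT = 8.617×10⁻⁵ × 939 K = 0.080914 eV.
Eᵢ/kT = 0, 1.2322, 2.7313, 3.0773.
Z = Σ e^(−Eᵢ/kT) = e^(−0) + e^(−1.2322) + e^(−2.7313) + e^(−3.0773) = 1.0000 + 0.29165 + 0.065135 + 0.046084 = 1.4029.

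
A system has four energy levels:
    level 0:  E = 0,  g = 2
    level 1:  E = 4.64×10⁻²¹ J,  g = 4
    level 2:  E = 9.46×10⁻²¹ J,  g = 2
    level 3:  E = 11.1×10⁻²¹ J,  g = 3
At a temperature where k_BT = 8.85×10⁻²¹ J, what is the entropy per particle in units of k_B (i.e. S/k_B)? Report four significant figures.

2.293

Eᵢ/kT = 0, 0.524294, 1.06893, 1.25424.
Z = Σ gᵢe^(−Eᵢ/kT) = 2·e^(−0) + 4·e^(−0.524294) + 2·e^(−1.06893) + 3·e^(−1.25424) = 2.00000 + 2.36789 + 0.686751 + 0.855878 = 5.91052.
⟨E⟩ = Σ EᵢPᵢ = 4.56541 ×10⁻²¹ J.
S/k_B = ln Z + ⟨E⟩/kT = ln(5.91052) + 4.56541/8.85 = 1.77673 + 0.515866 = 2.293.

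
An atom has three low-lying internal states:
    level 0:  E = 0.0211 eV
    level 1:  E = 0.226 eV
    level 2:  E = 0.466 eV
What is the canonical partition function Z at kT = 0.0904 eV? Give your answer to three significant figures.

Z = 0.880

Eᵢ/kT = 0.23341, 2.5000, 5.1549.
Z = Σ e^(−Eᵢ/kT) = e^(−0.23341) + e^(−2.5000) + e^(−5.1549) = 0.79183 + 0.082085 + 0.0057711 = 0.87969.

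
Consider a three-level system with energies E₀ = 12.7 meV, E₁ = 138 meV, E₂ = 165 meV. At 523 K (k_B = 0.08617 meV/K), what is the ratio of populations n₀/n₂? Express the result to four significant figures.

k_BT = 0.08617 × 523 K = 45.0669 meV.
n₀/n₂ = exp[−(E₀−E₂)/kT] = exp(−(-152.3 meV)/(45.0669 meV)) = exp(3.37942) = 29.35.

29.35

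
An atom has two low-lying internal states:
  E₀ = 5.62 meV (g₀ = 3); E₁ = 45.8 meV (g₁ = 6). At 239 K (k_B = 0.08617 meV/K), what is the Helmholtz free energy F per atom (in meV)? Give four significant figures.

k_BT = 0.08617 × 239 K = 20.5946 meV.
Eᵢ/kT = 0.272887, 2.22388.
Z = Σ gᵢe^(−Eᵢ/kT) = 3·e^(−0.272887) + 6·e^(−2.22388) = 2.28354 + 0.649131 = 2.93267.
F = −kT ln Z = −20.5946 × ln(2.93267) = −20.5946 × 1.07591 = -22.16 meV.

-22.16 meV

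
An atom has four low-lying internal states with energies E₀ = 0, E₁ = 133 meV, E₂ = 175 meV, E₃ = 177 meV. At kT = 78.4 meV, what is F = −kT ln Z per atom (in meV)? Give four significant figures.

Eᵢ/kT = 0, 1.69643, 2.23214, 2.25765.
Z = Σ e^(−Eᵢ/kT) = e^(−0) + e^(−1.69643) + e^(−2.23214) + e^(−2.25765) = 1.00000 + 0.183337 + 0.107299 + 0.104596 = 1.39523.
F = −kT ln Z = −78.4 × ln(1.39523) = −78.4 × 0.333059 = -26.11 meV.

-26.11 meV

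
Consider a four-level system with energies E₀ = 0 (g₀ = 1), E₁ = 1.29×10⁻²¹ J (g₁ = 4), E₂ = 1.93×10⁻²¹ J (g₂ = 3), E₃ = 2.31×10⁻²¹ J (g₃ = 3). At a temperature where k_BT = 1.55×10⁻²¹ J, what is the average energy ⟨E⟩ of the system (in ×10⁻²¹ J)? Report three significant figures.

Eᵢ/kT = 0, 0.83226, 1.2452, 1.4903.
Z = Σ gᵢe^(−Eᵢ/kT) = 1·e^(−0) + 4·e^(−0.83226) + 3·e^(−1.2452) + 3·e^(−1.4903) = 1.0000 + 1.7403 + 0.86365 + 0.67592 = 4.2799.
⟨E⟩ = Σ Eᵢ gᵢe^(−Eᵢ/kT) / Z = (0·1.0000 + 1.29·1.7403 + 1.93·0.86365 + 2.31·0.67592) / 4.2799 = 1.28 ×10⁻²¹ J.

1.28 ×10⁻²¹ J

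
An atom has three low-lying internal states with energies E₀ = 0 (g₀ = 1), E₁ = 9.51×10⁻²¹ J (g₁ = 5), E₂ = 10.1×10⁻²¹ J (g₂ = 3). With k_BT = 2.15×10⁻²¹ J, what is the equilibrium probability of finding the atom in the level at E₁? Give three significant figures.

0.0552

Eᵢ/kT = 0, 4.4233, 4.6977.
Z = Σ gᵢe^(−Eᵢ/kT) = 1·e^(−0) + 5·e^(−4.4233) + 3·e^(−4.6977) = 1.0000 + 0.059973 + 0.027349 = 1.0873.
P₁ = g₁ e^(−E₁/kT) / Z = 0.059973/1.0873 = 0.0552.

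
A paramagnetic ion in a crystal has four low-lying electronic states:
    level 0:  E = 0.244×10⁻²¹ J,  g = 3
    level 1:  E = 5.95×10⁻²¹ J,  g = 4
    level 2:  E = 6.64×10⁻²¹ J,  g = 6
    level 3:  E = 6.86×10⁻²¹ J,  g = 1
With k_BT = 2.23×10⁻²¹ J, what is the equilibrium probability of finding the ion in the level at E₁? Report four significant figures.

Eᵢ/kT = 0.109417, 2.66816, 2.97758, 3.07623.
Z = Σ gᵢe^(−Eᵢ/kT) = 3·e^(−0.109417) + 4·e^(−2.66816) + 6·e^(−2.97758) + 1·e^(−3.07623) = 2.68907 + 0.277519 + 0.305495 + 0.0461329 = 3.31822.
P₁ = g₁ e^(−E₁/kT) / Z = 0.277519/3.31822 = 0.08363.

0.08363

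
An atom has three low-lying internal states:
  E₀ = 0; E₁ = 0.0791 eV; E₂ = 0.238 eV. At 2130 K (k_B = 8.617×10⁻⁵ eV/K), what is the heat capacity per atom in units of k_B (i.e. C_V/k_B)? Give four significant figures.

k_BT = 8.617×10⁻⁵ × 2130 K = 0.183542 eV.
Eᵢ/kT = 0, 0.430964, 1.29671.
Z = Σ e^(−Eᵢ/kT) = e^(−0) + e^(−0.430964) + e^(−1.29671) = 1.00000 + 0.649882 + 0.273430 = 1.92331.
⟨E⟩ = 0.0605633 eV, ⟨E²⟩ = 0.0101670 eV².
C_V/k_B = (⟨E²⟩ − ⟨E⟩²)/(kT)² = (0.0101670 − 0.00366791)/0.0336877 = 0.1929.

0.1929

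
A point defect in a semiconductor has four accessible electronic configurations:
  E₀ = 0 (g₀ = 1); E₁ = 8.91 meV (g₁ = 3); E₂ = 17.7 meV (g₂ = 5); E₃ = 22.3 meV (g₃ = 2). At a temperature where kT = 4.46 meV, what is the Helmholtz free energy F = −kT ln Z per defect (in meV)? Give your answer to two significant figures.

Eᵢ/kT = 0, 1.998, 3.969, 5.000.
Z = Σ gᵢe^(−Eᵢ/kT) = 1·e^(−0) + 3·e^(−1.998) + 5·e^(−3.969) + 2·e^(−5.000) = 1.000 + 0.4068 + 0.09446 + 0.01348 = 1.515.
F = −kT ln Z = −4.46 × ln(1.515) = −4.46 × 0.4154 = -1.9 meV.

-1.9 meV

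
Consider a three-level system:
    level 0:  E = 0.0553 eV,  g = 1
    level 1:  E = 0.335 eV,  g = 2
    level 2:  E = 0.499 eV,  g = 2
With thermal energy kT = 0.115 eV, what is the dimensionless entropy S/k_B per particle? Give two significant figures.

Eᵢ/kT = 0.4809, 2.913, 4.339.
Z = Σ gᵢe^(−Eᵢ/kT) = 1·e^(−0.4809) + 2·e^(−2.913) + 2·e^(−4.339) = 0.6182 + 0.1086 + 0.02610 = 0.7529.
⟨E⟩ = Σ EᵢPᵢ = 0.1110 eV.
S/k_B = ln Z + ⟨E⟩/kT = ln(0.7529) + 0.1110/0.115 = -0.2838 + 0.9652 = 0.68.

0.68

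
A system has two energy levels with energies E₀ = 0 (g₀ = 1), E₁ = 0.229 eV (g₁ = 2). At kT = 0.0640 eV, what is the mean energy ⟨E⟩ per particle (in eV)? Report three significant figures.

0.0121 eV

Eᵢ/kT = 0, 3.5781.
Z = Σ gᵢe^(−Eᵢ/kT) = 1·e^(−0) + 2·e^(−3.5781) = 1.0000 + 0.055857 = 1.0559.
⟨E⟩ = Σ Eᵢ gᵢe^(−Eᵢ/kT) / Z = (0·1.0000 + 0.229·0.055857) / 1.0559 = 0.0121 eV.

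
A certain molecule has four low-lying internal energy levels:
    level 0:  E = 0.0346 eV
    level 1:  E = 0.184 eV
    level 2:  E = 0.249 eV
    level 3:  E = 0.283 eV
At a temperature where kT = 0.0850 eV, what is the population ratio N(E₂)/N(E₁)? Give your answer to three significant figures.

n₂/n₁ = exp[−(E₂−E₁)/kT] = exp(−(0.065 eV)/(0.0850 eV)) = exp(-0.76471) = 0.465.

0.465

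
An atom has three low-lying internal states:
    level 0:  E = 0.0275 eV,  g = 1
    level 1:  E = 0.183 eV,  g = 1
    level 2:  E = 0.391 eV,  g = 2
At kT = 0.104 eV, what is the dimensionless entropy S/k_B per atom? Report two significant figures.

Eᵢ/kT = 0.2644, 1.760, 3.760.
Z = Σ gᵢe^(−Eᵢ/kT) = 1·e^(−0.2644) + 1·e^(−1.760) + 2·e^(−3.760) = 0.7677 + 0.1720 + 0.04657 = 0.9863.
⟨E⟩ = Σ EᵢPᵢ = 0.07178 eV.
S/k_B = ln Z + ⟨E⟩/kT = ln(0.9863) + 0.07178/0.104 = -0.01379 + 0.6902 = 0.68.

0.68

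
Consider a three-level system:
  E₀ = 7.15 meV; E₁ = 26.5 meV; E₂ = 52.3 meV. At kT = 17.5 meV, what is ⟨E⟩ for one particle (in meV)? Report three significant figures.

14.1 meV

Eᵢ/kT = 0.40857, 1.5143, 2.9886.
Z = Σ e^(−Eᵢ/kT) = e^(−0.40857) + e^(−1.5143) + e^(−2.9886) = 0.66460 + 0.21996 + 0.050358 = 0.93492.
⟨E⟩ = Σ Eᵢ e^(−Eᵢ/kT) / Z = (7.15·0.66460 + 26.5·0.21996 + 52.3·0.050358) / 0.93492 = 14.1 meV.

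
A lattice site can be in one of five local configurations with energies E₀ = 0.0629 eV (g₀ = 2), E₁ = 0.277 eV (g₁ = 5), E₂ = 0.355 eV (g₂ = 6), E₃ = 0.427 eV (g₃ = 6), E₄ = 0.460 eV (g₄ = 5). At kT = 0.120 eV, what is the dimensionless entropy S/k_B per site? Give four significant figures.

Eᵢ/kT = 0.524167, 2.30833, 2.95833, 3.55833, 3.83333.
Z = Σ gᵢe^(−Eᵢ/kT) = 2·e^(−0.524167) + 5·e^(−2.30833) + 6·e^(−2.95833) + 6·e^(−3.55833) + 5·e^(−3.83333) = 1.18410 + 0.497136 + 0.311433 + 0.170918 + 0.108187 = 2.27177.
⟨E⟩ = Σ EᵢPᵢ = 0.196100 eV.
S/k_B = ln Z + ⟨E⟩/kT = ln(2.27177) + 0.196100/0.120 = 0.820559 + 1.63417 = 2.455.

2.455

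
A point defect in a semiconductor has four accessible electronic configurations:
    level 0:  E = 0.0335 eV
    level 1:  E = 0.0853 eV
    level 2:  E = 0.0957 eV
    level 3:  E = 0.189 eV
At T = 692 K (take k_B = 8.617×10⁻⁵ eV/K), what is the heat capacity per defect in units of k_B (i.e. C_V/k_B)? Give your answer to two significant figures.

k_BT = 8.617×10⁻⁵ × 692 K = 0.05963 eV.
Eᵢ/kT = 0.5618, 1.430, 1.605, 3.170.
Z = Σ e^(−Eᵢ/kT) = e^(−0.5618) + e^(−1.430) + e^(−1.605) + e^(−3.170) = 0.5702 + 0.2393 + 0.2009 + 0.04200 = 1.052.
⟨E⟩ = 0.06338 eV, ⟨E²⟩ = 0.005438 eV².
C_V/k_B = (⟨E²⟩ − ⟨E⟩²)/(kT)² = (0.005438 − 0.004017)/0.003556 = 0.40.

0.40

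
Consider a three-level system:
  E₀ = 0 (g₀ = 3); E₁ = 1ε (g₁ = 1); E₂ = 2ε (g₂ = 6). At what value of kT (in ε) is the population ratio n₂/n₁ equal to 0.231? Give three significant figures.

0.307 ε

n₂/n₁ = (g₂/g₁) exp[−(E₂−E₁)/kT] = 0.231.
⇒ (E₂−E₁)/kT = ln((6/1)/0.231) = ln(25.974) = 3.2571.
kT = 1ε / 3.2571 = 0.307 ε.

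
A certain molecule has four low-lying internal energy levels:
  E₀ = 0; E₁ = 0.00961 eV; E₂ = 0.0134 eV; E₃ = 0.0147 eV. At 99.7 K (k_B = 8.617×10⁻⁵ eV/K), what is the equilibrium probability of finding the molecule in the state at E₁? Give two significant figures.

0.19

k_BT = 8.617×10⁻⁵ × 99.7 K = 0.008591 eV.
Eᵢ/kT = 0, 1.119, 1.560, 1.711.
Z = Σ e^(−Eᵢ/kT) = e^(−0) + e^(−1.119) + e^(−1.560) + e^(−1.711) = 1.000 + 0.3266 + 0.2101 + 0.1807 = 1.717.
P₁ = e^(−E₁/kT) / Z = 0.3266/1.717 = 0.19.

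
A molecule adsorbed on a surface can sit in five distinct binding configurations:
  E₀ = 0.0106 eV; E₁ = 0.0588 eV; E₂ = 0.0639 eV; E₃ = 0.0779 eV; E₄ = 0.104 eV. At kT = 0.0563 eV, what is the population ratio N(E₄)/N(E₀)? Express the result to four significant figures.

n₄/n₀ = exp[−(E₄−E₀)/kT] = exp(−(0.0934 eV)/(0.0563 eV)) = exp(-1.65897) = 0.1903.

0.1903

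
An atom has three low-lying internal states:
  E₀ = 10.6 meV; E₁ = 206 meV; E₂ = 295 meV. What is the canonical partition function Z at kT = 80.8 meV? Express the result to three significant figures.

Z = 0.981

Eᵢ/kT = 0.13119, 2.5495, 3.6510.
Z = Σ e^(−Eᵢ/kT) = e^(−0.13119) + e^(−2.5495) + e^(−3.6510) = 0.87705 + 0.078121 + 0.025965 = 0.98114.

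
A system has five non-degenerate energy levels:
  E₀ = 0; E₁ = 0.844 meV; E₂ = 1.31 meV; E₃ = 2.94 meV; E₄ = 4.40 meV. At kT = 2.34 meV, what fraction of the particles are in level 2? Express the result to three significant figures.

Eᵢ/kT = 0, 0.36068, 0.55983, 1.2564, 1.8803.
Z = Σ e^(−Eᵢ/kT) = e^(−0) + e^(−0.36068) + e^(−0.55983) + e^(−1.2564) + e^(−1.8803) = 1.0000 + 0.69720 + 0.57131 + 0.28468 + 0.15254 = 2.7057.
P₂ = e^(−E₂/kT) / Z = 0.57131/2.7057 = 0.211.

0.211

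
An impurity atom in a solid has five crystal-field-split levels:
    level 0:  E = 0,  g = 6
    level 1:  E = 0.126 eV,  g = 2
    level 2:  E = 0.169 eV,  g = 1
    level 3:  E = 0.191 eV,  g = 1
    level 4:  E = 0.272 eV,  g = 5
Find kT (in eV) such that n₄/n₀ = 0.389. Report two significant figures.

n₄/n₀ = (g₄/g₀) exp[−(E₄−E₀)/kT] = 0.389.
⇒ (E₄−E₀)/kT = ln((5/6)/0.389) = ln(2.142) = 0.7617.
kT = 0.272 eV / 0.7617 = 0.36 eV.

0.36 eV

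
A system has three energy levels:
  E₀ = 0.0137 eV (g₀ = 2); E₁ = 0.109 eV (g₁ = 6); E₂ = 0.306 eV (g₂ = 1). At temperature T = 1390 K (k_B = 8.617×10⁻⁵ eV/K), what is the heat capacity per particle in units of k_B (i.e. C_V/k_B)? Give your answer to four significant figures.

k_BT = 8.617×10⁻⁵ × 1390 K = 0.119776 eV.
Eᵢ/kT = 0.114380, 0.910032, 2.55477.
Z = Σ gᵢe^(−Eᵢ/kT) = 2·e^(−0.114380) + 6·e^(−0.910032) + 1·e^(−2.55477) = 1.78384 + 2.41507 + 0.0777101 = 4.27662.
⟨E⟩ = 0.0728287 eV, ⟨E²⟩ = 0.00848911 eV².
C_V/k_B = (⟨E²⟩ − ⟨E⟩²)/(kT)² = (0.00848911 − 0.00530402)/0.0143463 = 0.2220.

0.2220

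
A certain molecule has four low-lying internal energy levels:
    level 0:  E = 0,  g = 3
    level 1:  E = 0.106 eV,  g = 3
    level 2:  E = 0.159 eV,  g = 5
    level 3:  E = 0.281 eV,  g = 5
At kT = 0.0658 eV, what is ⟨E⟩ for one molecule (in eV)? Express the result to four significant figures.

Eᵢ/kT = 0, 1.61094, 2.41641, 4.27052.
Z = Σ gᵢe^(−Eᵢ/kT) = 3·e^(−0) + 3·e^(−1.61094) + 5·e^(−2.41641) + 5·e^(−4.27052) = 3.00000 + 0.599099 + 0.446207 + 0.0698726 = 4.11518.
⟨E⟩ = Σ Eᵢ gᵢe^(−Eᵢ/kT) / Z = (0·3.00000 + 0.106·0.599099 + 0.159·0.446207 + 0.281·0.0698726) / 4.11518 = 0.03744 eV.

0.03744 eV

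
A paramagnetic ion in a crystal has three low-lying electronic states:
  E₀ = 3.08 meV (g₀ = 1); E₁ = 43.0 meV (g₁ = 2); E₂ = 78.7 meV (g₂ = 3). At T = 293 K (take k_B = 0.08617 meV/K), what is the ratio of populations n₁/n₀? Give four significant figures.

0.4115

k_BT = 0.08617 × 293 K = 25.2478 meV.
n₁/n₀ = (g₁/g₀) exp[−(E₁−E₀)/kT] = (2/1) × exp(−(39.92 meV)/(25.2478 meV)) = (2/1) × exp(-1.58113) = 0.4115.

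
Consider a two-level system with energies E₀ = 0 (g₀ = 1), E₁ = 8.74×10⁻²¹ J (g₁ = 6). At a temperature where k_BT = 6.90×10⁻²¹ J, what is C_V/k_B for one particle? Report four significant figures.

0.3747

Eᵢ/kT = 0, 1.26667.
Z = Σ gᵢe^(−Eᵢ/kT) = 1·e^(−0) + 6·e^(−1.26667) = 1.00000 + 1.69061 = 2.69061.
⟨E⟩ = 5.49167, ⟨E²⟩ = 47.9972.
C_V/k_B = (⟨E²⟩ − ⟨E⟩²)/(kT)² = (47.9972 − 30.1584)/47.6100 = 0.3747.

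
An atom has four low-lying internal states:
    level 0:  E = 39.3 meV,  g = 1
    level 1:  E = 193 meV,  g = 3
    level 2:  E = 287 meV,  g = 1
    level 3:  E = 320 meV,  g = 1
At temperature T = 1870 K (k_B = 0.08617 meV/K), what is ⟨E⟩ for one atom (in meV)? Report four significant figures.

149.3 meV

k_BT = 0.08617 × 1870 K = 161.138 meV.
Eᵢ/kT = 0.243890, 1.19773, 1.78108, 1.98588.
Z = Σ gᵢe^(−Eᵢ/kT) = 1·e^(−0.243890) + 3·e^(−1.19773) + 1·e^(−1.78108) + 1·e^(−1.98588) = 0.783574 + 0.905636 + 0.168456 + 0.137260 = 1.99493.
⟨E⟩ = Σ Eᵢ gᵢe^(−Eᵢ/kT) / Z = (39.3·0.783574 + 193·0.905636 + 287·0.168456 + 320·0.137260) / 1.99493 = 149.3 meV.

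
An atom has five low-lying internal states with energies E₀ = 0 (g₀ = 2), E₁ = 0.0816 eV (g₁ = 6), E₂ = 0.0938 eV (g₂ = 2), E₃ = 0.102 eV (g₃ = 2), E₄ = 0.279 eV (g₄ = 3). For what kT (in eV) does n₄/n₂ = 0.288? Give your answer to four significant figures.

n₄/n₂ = (g₄/g₂) exp[−(E₄−E₂)/kT] = 0.288.
⇒ (E₄−E₂)/kT = ln((3/2)/0.288) = ln(5.20833) = 1.65026.
kT = 0.1852 eV / 1.65026 = 0.1122 eV.

0.1122 eV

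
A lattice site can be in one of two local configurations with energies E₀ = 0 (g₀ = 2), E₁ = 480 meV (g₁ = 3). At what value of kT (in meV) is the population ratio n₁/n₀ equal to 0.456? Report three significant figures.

n₁/n₀ = (g₁/g₀) exp[−(E₁−E₀)/kT] = 0.456.
⇒ (E₁−E₀)/kT = ln((3/2)/0.456) = ln(3.2895) = 1.1907.
kT = 480 meV / 1.1907 = 403 meV.

403 meV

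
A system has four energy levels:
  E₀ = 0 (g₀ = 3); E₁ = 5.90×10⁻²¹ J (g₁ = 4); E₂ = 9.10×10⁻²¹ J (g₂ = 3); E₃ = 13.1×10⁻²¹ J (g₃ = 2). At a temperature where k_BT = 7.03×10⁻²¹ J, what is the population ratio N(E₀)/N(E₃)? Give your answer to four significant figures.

9.669

n₀/n₃ = (g₀/g₃) exp[−(E₀−E₃)/kT] = (3/2) × exp(−(-13.1 ×10⁻²¹ J)/(7.03 ×10⁻²¹ J)) = (3/2) × exp(1.86344) = 9.669.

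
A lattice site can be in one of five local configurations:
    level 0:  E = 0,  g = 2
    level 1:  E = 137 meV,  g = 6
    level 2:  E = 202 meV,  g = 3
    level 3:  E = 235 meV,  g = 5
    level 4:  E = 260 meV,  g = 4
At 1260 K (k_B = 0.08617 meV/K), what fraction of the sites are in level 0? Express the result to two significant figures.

k_BT = 0.08617 × 1260 K = 108.6 meV.
Eᵢ/kT = 0, 1.262, 1.860, 2.164, 2.394.
Z = Σ gᵢe^(−Eᵢ/kT) = 2·e^(−0) + 6·e^(−1.262) + 3·e^(−1.860) + 5·e^(−2.164) + 4·e^(−2.394) = 2.000 + 1.699 + 0.4670 + 0.5743 + 0.3651 = 5.105.
P₀ = g₀ e^(−E₀/kT) / Z = 2.000/5.105 = 0.39.

0.39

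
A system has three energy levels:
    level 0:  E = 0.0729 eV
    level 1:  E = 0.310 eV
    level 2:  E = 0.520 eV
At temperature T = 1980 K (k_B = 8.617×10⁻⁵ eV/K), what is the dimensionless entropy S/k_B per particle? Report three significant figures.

k_BT = 8.617×10⁻⁵ × 1980 K = 0.17062 eV.
Eᵢ/kT = 0.42727, 1.8169, 3.0477.
Z = Σ e^(−Eᵢ/kT) = e^(−0.42727) + e^(−1.8169) + e^(−3.0477) = 0.65229 + 0.16253 + 0.047468 = 0.86229.
⟨E⟩ = Σ EᵢPᵢ = 0.14220 eV.
S/k_B = ln Z + ⟨E⟩/kT = ln(0.86229) + 0.14220/0.17062 = -0.14816 + 0.83343 = 0.685.

0.685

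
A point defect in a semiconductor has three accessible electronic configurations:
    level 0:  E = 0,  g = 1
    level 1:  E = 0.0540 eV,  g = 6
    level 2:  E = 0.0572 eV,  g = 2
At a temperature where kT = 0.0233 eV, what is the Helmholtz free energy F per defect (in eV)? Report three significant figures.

-0.0132 eV

Eᵢ/kT = 0, 2.3176, 2.4549.
Z = Σ gᵢe^(−Eᵢ/kT) = 1·e^(−0) + 6·e^(−2.3176) + 2·e^(−2.4549) = 1.0000 + 0.59106 + 0.17174 = 1.7628.
F = −kT ln Z = −0.0233 × ln(1.7628) = −0.0233 × 0.56690 = -0.0132 eV.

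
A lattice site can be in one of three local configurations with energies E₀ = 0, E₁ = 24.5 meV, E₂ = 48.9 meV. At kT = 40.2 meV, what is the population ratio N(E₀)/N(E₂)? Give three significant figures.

n₀/n₂ = exp[−(E₀−E₂)/kT] = exp(−(-48.9 meV)/(40.2 meV)) = exp(1.2164) = 3.38.

3.38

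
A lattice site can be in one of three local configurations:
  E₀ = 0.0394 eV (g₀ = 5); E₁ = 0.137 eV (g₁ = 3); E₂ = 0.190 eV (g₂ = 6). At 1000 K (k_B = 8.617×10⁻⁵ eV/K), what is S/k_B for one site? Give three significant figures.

2.36

k_BT = 8.617×10⁻⁵ × 1000 K = 0.086170 eV.
Eᵢ/kT = 0.45724, 1.5899, 2.2049.
Z = Σ gᵢe^(−Eᵢ/kT) = 5·e^(−0.45724) + 3·e^(−1.5899) + 6·e^(−2.2049) = 3.1651 + 0.61184 + 0.66157 = 4.4385.
⟨E⟩ = Σ EᵢPᵢ = 0.075301 eV.
S/k_B = ln Z + ⟨E⟩/kT = ln(4.4385) + 0.075301/0.086170 = 1.4903 + 0.87387 = 2.36.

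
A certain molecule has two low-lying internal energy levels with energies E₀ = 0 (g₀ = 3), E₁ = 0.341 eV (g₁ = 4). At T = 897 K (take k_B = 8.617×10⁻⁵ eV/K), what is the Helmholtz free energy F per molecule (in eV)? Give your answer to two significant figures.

-0.086 eV

k_BT = 8.617×10⁻⁵ × 897 K = 0.07729 eV.
Eᵢ/kT = 0, 4.412.
Z = Σ gᵢe^(−Eᵢ/kT) = 3·e^(−0) + 4·e^(−4.412) = 3.000 + 0.04852 = 3.049.
F = −kT ln Z = −0.07729 × ln(3.049) = −0.07729 × 1.115 = -0.086 eV.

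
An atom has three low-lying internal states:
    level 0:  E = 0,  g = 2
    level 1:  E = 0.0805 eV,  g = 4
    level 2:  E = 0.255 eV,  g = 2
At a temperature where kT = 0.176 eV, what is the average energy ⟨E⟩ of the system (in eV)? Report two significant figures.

Eᵢ/kT = 0, 0.4574, 1.449.
Z = Σ gᵢe^(−Eᵢ/kT) = 2·e^(−0) + 4·e^(−0.4574) + 2·e^(−1.449) = 2.000 + 2.532 + 0.4696 = 5.002.
⟨E⟩ = Σ Eᵢ gᵢe^(−Eᵢ/kT) / Z = (0·2.000 + 0.0805·2.532 + 0.255·0.4696) / 5.002 = 0.065 eV.

0.065 eV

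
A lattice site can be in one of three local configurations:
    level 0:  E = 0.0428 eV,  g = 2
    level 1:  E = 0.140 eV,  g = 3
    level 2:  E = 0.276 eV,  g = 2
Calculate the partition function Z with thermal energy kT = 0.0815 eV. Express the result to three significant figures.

Z = 1.79

Eᵢ/kT = 0.52515, 1.7178, 3.3865.
Z = Σ gᵢe^(−Eᵢ/kT) = 2·e^(−0.52515) + 3·e^(−1.7178) + 2·e^(−3.3865) = 1.1829 + 0.53838 + 0.067654 = 1.7889.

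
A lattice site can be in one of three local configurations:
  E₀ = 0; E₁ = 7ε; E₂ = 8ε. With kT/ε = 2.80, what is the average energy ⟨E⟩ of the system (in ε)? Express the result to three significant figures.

0.907 ε

Eᵢ/kT = 0, 2.5000, 2.8571.
Z = Σ e^(−Eᵢ/kT) = e^(−0) + e^(−2.5000) + e^(−2.8571) = 1.0000 + 0.082085 + 0.057435 = 1.1395.
⟨E⟩ = Σ Eᵢ e^(−Eᵢ/kT) / Z = (0·1.0000 + 7·0.082085 + 8·0.057435) / 1.1395 = 0.907 ε.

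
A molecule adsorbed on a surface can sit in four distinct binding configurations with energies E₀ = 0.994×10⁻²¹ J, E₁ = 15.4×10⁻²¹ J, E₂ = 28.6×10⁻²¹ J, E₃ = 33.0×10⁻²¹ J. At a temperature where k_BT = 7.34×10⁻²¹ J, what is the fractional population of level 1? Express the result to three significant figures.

Eᵢ/kT = 0.13542, 2.0981, 3.8965, 4.4959.
Z = Σ e^(−Eᵢ/kT) = e^(−0.13542) + e^(−2.0981) + e^(−3.8965) + e^(−4.4959) = 0.87335 + 0.12269 + 0.020313 + 0.011155 = 1.0275.
P₁ = e^(−E₁/kT) / Z = 0.12269/1.0275 = 0.119.

0.119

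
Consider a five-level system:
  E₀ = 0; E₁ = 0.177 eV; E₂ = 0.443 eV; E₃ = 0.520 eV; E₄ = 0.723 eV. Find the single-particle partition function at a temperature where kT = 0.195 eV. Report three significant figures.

Eᵢ/kT = 0, 0.90769, 2.2718, 2.6667, 3.7077.
Z = Σ e^(−Eᵢ/kT) = e^(−0) + e^(−0.90769) + e^(−2.2718) + e^(−2.6667) + e^(−3.7077) = 1.0000 + 0.40346 + 0.10313 + 0.069481 + 0.024534 = 1.6006.

Z = 1.60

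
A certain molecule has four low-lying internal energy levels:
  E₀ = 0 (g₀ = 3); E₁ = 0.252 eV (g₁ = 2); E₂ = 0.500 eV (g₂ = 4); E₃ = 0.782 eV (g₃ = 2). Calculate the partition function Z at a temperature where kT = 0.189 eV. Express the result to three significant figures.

Z = 3.84

Eᵢ/kT = 0, 1.3333, 2.6455, 4.1376.
Z = Σ gᵢe^(−Eᵢ/kT) = 3·e^(−0) + 2·e^(−1.3333) + 4·e^(−2.6455) + 2·e^(−4.1376) = 3.0000 + 0.52721 + 0.28388 + 0.031922 = 3.8430.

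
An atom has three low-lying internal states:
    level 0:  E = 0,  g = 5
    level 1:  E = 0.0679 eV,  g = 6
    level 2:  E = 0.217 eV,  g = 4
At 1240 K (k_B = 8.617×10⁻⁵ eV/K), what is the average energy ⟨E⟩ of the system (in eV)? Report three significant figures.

k_BT = 8.617×10⁻⁵ × 1240 K = 0.10685 eV.
Eᵢ/kT = 0, 0.63547, 2.0309.
Z = Σ gᵢe^(−Eᵢ/kT) = 5·e^(−0) + 6·e^(−0.63547) + 4·e^(−2.0309) = 5.0000 + 3.1781 + 0.52487 = 8.7030.
⟨E⟩ = Σ Eᵢ gᵢe^(−Eᵢ/kT) / Z = (0·5.0000 + 0.0679·3.1781 + 0.217·0.52487) / 8.7030 = 0.0379 eV.

0.0379 eV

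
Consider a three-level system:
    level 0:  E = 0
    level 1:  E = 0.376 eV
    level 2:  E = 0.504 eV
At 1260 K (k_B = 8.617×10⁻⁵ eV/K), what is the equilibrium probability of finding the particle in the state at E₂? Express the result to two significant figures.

k_BT = 8.617×10⁻⁵ × 1260 K = 0.1086 eV.
Eᵢ/kT = 0, 3.462, 4.641.
Z = Σ e^(−Eᵢ/kT) = e^(−0) + e^(−3.462) + e^(−4.641) = 1.000 + 0.03137 + 0.009648 = 1.041.
P₂ = e^(−E₂/kT) / Z = 0.009648/1.041 = 0.0093.

0.0093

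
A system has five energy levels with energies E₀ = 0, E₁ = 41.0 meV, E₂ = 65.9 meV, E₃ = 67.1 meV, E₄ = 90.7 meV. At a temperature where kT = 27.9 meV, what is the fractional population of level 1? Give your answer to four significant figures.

Eᵢ/kT = 0, 1.46953, 2.36201, 2.40502, 3.25090.
Z = Σ e^(−Eᵢ/kT) = e^(−0) + e^(−1.46953) + e^(−2.36201) + e^(−2.40502) + e^(−3.25090) = 1.00000 + 0.230034 + 0.0942306 + 0.0902637 + 0.0387393 = 1.45327.
P₁ = e^(−E₁/kT) / Z = 0.230034/1.45327 = 0.1583.

0.1583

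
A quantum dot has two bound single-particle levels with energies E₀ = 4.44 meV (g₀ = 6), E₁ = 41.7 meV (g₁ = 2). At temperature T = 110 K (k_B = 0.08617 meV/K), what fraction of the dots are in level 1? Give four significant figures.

0.006499

k_BT = 0.08617 × 110 K = 9.47870 meV.
Eᵢ/kT = 0.468419, 4.39934.
Z = Σ gᵢe^(−Eᵢ/kT) = 6·e^(−0.468419) + 2·e^(−4.39934) = 3.75595 + 0.0245709 = 3.78052.
P₁ = g₁ e^(−E₁/kT) / Z = 0.0245709/3.78052 = 0.006499.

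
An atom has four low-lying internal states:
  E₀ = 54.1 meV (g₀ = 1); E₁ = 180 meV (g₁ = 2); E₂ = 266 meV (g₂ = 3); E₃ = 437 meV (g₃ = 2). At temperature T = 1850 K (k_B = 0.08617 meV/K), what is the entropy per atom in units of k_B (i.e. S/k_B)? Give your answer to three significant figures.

1.82

k_BT = 0.08617 × 1850 K = 159.41 meV.
Eᵢ/kT = 0.33938, 1.1292, 1.6687, 2.7414.
Z = Σ gᵢe^(−Eᵢ/kT) = 1·e^(−0.33938) + 2·e^(−1.1292) + 3·e^(−1.6687) + 2·e^(−2.7414) = 0.71221 + 0.64658 + 0.56548 + 0.12896 = 2.0532.
⟨E⟩ = Σ EᵢPᵢ = 176.16 meV.
S/k_B = ln Z + ⟨E⟩/kT = ln(2.0532) + 176.16/159.41 = 0.71940 + 1.1051 = 1.82.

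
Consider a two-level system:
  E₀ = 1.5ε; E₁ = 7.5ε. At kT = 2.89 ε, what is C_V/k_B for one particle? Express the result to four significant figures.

Eᵢ/kT = 0.519031, 2.59516.
Z = Σ e^(−Eᵢ/kT) = e^(−0.519031) + e^(−2.59516) = 0.595097 + 0.0746339 = 0.669731.
⟨E⟩ = 2.16863 ε, ⟨E²⟩ = 8.26769 ε².
C_V/k_B = (⟨E²⟩ − ⟨E⟩²)/(kT)² = (8.26769 − 4.70296)/8.35210 = 0.4268.

0.4268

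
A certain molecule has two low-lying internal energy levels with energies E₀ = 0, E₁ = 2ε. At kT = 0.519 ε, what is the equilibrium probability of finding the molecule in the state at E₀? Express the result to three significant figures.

0.979

Eᵢ/kT = 0, 3.8536.
Z = Σ e^(−Eᵢ/kT) = e^(−0) + e^(−3.8536) = 1.0000 + 0.021203 = 1.0212.
P₀ = e^(−E₀/kT) / Z = 1.0000/1.0212 = 0.979.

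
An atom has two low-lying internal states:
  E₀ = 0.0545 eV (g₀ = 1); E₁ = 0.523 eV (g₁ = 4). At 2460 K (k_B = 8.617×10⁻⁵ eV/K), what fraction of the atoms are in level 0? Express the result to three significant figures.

k_BT = 8.617×10⁻⁵ × 2460 K = 0.21198 eV.
Eᵢ/kT = 0.25710, 2.4672.
Z = Σ gᵢe^(−Eᵢ/kT) = 1·e^(−0.25710) + 4·e^(−2.4672) = 0.77329 + 0.33929 = 1.1126.
P₀ = g₀ e^(−E₀/kT) / Z = 0.77329/1.1126 = 0.695.

0.695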